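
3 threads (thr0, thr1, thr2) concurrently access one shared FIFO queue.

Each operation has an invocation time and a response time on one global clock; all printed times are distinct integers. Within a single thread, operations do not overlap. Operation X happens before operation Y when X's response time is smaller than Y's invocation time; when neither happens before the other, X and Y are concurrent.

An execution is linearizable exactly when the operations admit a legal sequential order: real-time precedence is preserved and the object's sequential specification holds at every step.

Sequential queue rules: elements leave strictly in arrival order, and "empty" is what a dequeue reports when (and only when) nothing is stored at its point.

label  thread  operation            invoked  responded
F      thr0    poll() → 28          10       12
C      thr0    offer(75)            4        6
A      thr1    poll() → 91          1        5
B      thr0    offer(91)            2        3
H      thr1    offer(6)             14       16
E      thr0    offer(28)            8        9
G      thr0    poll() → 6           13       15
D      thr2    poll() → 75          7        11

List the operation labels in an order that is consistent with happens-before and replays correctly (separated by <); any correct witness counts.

1. B offer(91), leaving queue <91>
2. A poll() → 91, leaving queue <>
3. C offer(75), leaving queue <75>
4. D poll() → 75, leaving queue <>
5. E offer(28), leaving queue <28>
6. F poll() → 28, leaving queue <>
7. H offer(6), leaving queue <6>
8. G poll() → 6, leaving queue <>

B < A < C < D < E < F < H < G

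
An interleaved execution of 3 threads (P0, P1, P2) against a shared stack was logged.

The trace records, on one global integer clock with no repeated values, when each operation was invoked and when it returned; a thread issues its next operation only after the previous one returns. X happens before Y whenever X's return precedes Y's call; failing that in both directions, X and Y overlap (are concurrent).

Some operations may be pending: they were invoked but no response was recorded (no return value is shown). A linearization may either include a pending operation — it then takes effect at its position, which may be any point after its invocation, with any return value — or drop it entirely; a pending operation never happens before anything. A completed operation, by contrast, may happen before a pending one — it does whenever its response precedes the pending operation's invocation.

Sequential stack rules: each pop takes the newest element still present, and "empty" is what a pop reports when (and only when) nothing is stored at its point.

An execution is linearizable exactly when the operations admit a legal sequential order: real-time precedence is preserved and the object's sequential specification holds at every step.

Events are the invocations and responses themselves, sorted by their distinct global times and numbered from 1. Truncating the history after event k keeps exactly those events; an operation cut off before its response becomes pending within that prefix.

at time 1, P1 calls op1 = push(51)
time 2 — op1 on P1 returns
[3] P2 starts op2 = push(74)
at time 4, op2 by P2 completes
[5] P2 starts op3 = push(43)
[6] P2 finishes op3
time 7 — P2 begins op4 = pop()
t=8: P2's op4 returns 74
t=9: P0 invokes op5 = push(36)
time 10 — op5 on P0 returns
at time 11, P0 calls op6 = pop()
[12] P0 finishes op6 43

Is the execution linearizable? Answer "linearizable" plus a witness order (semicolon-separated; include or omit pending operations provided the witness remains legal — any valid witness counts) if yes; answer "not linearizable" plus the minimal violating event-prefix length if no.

not linearizable — minimal violating prefix: 8 events

the violation lands at event 8, op4's response at time 8: events 1..7 linearize, events 1..8 do not
one real-time candidate order over the 4 completed operations — the stack replay rejects it
sample order op1, op2, op3, op4 stalls at step 4 — op4 pop() → 74 has no legal effect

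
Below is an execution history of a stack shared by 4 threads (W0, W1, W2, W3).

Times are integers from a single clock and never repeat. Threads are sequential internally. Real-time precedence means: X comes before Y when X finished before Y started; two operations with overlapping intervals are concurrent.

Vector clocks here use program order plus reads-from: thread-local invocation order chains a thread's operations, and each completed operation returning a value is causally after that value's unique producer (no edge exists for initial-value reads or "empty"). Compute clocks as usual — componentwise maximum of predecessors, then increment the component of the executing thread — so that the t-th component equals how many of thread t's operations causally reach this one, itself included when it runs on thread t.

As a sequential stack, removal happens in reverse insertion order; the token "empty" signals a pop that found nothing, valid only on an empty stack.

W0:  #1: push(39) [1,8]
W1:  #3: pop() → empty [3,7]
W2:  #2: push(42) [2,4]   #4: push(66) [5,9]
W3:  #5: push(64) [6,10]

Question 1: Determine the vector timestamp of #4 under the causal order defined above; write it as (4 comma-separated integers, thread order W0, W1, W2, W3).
Answer: (0, 0, 2, 0)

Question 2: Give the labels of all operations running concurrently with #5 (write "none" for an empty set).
Answer: #1, #3, #4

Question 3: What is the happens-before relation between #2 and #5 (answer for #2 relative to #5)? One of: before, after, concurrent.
Answer: before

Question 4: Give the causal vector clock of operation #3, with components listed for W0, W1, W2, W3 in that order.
Answer: (0, 1, 0, 0)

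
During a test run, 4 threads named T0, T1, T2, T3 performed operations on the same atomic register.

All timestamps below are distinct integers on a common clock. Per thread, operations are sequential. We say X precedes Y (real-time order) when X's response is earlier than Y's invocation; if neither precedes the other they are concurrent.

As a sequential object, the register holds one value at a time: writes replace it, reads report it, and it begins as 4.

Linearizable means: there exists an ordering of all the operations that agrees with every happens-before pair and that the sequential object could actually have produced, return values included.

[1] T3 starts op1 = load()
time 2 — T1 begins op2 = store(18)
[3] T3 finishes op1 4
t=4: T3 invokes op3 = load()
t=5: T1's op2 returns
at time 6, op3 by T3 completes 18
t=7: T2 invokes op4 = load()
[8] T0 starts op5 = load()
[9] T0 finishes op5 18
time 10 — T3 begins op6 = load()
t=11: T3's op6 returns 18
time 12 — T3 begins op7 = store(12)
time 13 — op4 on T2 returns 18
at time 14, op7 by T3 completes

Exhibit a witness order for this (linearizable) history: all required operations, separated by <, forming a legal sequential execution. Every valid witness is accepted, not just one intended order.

after step 1 (op1 load() → 4): value 4
after step 2 (op2 store(18)): value 18
after step 3 (op3 load() → 18): value 18
after step 4 (op4 load() → 18): value 18
after step 5 (op5 load() → 18): value 18
after step 6 (op6 load() → 18): value 18
after step 7 (op7 store(12)): value 12

op1 < op2 < op3 < op4 < op5 < op6 < op7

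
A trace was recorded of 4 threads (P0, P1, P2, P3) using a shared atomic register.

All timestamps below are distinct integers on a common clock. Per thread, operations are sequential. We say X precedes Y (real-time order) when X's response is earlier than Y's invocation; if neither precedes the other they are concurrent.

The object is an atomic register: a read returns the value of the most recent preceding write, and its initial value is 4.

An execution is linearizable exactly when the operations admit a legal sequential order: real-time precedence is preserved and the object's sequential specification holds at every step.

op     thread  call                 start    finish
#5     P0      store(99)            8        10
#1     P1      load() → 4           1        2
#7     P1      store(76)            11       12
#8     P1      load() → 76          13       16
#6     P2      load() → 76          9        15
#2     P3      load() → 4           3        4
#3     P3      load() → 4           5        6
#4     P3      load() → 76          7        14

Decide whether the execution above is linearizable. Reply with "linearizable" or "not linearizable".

a witness: #1, #2, #3, #5, #7, #4, #6, #8
after step 1 (#1 load() → 4): value 4
after step 2 (#2 load() → 4): value 4
after step 3 (#3 load() → 4): value 4
after step 4 (#5 store(99)): value 99
after step 5 (#7 store(76)): value 76
after step 6 (#4 load() → 76): value 76
after step 7 (#6 load() → 76): value 76
after step 8 (#8 load() → 76): value 76

linearizable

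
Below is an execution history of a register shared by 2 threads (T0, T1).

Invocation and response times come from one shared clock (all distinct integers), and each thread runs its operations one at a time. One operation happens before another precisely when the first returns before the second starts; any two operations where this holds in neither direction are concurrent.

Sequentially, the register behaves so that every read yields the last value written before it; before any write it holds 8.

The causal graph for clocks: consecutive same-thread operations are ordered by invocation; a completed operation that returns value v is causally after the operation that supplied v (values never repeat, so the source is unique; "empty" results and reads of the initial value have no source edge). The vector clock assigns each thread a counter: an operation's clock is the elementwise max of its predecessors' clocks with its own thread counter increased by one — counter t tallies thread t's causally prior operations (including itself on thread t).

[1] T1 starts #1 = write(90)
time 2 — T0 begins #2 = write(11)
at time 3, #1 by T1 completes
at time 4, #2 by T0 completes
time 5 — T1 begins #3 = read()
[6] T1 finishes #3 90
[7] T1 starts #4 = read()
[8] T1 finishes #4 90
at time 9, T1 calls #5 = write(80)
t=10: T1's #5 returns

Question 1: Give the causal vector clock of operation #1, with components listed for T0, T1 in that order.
#1 (invocation 1): nothing precedes it; T1's component alone gives (0, 1)
#2 (invocation 2): nothing precedes it; T0's component alone gives (1, 0)
from VC(#1)=(0, 1), #3 (invoked 5) maxes components and bumps T1 → (0, 2)
from VC(#1)=(0, 1), VC(#3)=(0, 2), #4 (invoked 7) maxes components and bumps T1 → (0, 3)
from VC(#4)=(0, 3), #5 (invoked 9) maxes components and bumps T1 → (0, 4)
target: VC(#1) = (0, 1)

(0, 1)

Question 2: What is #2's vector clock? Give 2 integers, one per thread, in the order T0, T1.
root op #1, invoked 1: fresh clock plus T1's own tick → (0, 1)
root op #2, invoked 2: fresh clock plus T0's own tick → (1, 0)
invoked at 5, #3 merges VC(#1)=(0, 1) and bumps T1's slot → (0, 2)
invoked at 7, #4 merges VC(#1)=(0, 1), VC(#3)=(0, 2) and bumps T1's slot → (0, 3)
invoked at 9, #5 merges VC(#4)=(0, 3) and bumps T1's slot → (0, 4)
target: VC(#2) = (1, 0)

(1, 0)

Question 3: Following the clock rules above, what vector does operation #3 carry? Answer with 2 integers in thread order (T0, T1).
VC(#1, invoked at 1): no causal predecessors; +1 on T1 → (0, 1)
VC(#2, invoked at 2): no causal predecessors; +1 on T0 → (1, 0)
#3 (invocation 5): componentwise max over VC(#1)=(0, 1), +1 at T1, giving (0, 2)
#4 (invocation 7): componentwise max over VC(#1)=(0, 1), VC(#3)=(0, 2), +1 at T1, giving (0, 3)
#5 (invocation 9): componentwise max over VC(#4)=(0, 3), +1 at T1, giving (0, 4)
target: VC(#3) = (0, 2)

(0, 2)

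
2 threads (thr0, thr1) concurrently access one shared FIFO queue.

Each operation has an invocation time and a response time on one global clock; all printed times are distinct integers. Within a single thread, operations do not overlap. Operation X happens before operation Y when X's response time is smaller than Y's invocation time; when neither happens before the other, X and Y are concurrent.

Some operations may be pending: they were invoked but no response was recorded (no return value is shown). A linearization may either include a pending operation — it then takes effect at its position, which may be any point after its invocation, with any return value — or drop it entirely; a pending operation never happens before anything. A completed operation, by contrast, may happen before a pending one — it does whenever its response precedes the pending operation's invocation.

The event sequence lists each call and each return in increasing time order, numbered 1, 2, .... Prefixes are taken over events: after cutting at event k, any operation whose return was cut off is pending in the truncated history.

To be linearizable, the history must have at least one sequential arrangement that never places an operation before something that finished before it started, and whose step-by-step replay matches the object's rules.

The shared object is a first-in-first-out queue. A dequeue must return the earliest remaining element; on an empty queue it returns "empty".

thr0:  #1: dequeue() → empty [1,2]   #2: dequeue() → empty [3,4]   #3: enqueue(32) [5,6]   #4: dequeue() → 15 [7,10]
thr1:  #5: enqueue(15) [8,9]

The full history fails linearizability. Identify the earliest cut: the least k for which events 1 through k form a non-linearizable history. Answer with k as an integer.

10

one valid order for events 1..9 is #1, #2, #3, #4, #5:
after step 1 (#1 dequeue() → empty): queue <>
after step 2 (#2 dequeue() → empty): queue <>
after step 3 (#3 enqueue(32)): queue <32>
after step 4 (#4 dequeue() (pending, included)): queue <>
after step 5 (#5 enqueue(15)): queue <15>
at event 10 (#4's time-10 response) nothing linearizes any more
take #1, #2, #3, #4, #5: step 4 already fails, because #4 dequeue() → 15 cannot occur there
take #1, #2, #3, #5, #4: step 5 already fails, because #4 dequeue() → 15 cannot occur there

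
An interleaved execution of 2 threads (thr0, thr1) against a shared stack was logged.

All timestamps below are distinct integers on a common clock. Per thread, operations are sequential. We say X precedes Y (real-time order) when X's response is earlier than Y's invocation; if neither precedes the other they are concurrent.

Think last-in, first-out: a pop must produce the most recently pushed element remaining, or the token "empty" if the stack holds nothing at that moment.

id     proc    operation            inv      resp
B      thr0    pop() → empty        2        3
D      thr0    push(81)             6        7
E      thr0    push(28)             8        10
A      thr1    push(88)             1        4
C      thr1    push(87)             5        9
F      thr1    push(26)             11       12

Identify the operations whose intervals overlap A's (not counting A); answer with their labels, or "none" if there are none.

B

A spans [1,4]: anything still running between times 1 and 4 counts as concurrent
B [2,3]: concurrent
C [5,9]: after
D [6,7]: after
E [8,10]: after
F [11,12]: after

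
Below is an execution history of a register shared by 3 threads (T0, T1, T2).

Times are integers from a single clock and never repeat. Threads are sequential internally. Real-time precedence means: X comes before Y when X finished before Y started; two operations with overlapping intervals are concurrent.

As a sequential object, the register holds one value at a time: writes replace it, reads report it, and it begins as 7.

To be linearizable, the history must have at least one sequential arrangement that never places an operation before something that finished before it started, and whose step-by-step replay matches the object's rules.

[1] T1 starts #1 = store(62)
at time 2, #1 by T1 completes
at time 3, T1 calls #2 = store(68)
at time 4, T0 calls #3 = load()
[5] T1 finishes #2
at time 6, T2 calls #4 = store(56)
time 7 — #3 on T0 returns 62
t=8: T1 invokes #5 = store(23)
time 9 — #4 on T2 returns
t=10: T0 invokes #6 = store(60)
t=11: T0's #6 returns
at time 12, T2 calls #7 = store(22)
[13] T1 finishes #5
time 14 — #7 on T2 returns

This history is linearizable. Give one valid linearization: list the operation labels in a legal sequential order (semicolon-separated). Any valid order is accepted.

#1; #3; #2; #4; #5; #6; #7

step 1: #1 store(62) — value 62
step 2: #3 load() → 62 — value 62
step 3: #2 store(68) — value 68
step 4: #4 store(56) — value 56
step 5: #5 store(23) — value 23
step 6: #6 store(60) — value 60
step 7: #7 store(22) — value 22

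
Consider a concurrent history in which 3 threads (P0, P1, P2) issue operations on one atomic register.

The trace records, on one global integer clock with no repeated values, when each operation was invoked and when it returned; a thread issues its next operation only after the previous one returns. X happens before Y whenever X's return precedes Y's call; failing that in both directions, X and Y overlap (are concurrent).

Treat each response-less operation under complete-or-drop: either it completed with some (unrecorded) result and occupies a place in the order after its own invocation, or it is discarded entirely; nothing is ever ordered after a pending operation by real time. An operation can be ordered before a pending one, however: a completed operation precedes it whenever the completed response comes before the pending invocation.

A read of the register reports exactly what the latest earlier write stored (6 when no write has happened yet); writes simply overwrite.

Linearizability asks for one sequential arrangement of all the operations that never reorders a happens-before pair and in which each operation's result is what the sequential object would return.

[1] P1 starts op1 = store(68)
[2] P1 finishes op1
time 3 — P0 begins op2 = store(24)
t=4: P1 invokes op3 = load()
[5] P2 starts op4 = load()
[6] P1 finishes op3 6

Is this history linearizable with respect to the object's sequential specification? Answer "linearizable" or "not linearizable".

through event 5 a valid linearization exists; event 6 (op3 responding at time 6) ends that
a single order respects real time; the 2 completed atomic register operations fail replay along it
no completion choice of the 2 pending operations (op2, op4) rescues it — every subset was tried
take op1, op3 (pending dropped): step 2 already fails, because op3 load() → 6 cannot occur there

not linearizable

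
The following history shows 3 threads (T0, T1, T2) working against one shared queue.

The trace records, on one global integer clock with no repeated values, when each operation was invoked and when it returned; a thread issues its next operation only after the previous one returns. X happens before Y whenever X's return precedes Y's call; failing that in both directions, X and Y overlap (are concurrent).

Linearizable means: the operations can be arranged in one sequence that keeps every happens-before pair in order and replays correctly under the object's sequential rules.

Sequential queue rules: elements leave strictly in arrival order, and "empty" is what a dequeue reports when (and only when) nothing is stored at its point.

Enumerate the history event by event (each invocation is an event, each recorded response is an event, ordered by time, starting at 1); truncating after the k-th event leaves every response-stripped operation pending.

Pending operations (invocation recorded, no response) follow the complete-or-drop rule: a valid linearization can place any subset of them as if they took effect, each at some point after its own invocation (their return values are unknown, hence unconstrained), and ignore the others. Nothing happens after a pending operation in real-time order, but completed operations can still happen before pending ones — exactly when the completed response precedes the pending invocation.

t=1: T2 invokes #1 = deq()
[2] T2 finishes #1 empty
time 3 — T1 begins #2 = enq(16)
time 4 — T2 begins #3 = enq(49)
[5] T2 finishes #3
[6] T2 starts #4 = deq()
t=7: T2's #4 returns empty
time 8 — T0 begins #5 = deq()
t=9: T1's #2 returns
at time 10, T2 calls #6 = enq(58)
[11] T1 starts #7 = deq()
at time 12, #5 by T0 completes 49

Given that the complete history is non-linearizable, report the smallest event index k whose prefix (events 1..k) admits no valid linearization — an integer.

7

events 1..6 are still linearizable — one witness is #1, #2, #3:
step 1: #1 deq() → empty — queue <>
step 2: #2 enq(16) (pending, included) — queue <16>
step 3: #3 enq(49) — queue <16,49>
event 7 — #4's response, time 7 — after it, nothing linearizes
every completion of the 1 pending operation (#2) was checked; none linearizes
one such order, #1, #3, #4 (pending dropped), breaks at step 3 where #4 deq() → empty is illegal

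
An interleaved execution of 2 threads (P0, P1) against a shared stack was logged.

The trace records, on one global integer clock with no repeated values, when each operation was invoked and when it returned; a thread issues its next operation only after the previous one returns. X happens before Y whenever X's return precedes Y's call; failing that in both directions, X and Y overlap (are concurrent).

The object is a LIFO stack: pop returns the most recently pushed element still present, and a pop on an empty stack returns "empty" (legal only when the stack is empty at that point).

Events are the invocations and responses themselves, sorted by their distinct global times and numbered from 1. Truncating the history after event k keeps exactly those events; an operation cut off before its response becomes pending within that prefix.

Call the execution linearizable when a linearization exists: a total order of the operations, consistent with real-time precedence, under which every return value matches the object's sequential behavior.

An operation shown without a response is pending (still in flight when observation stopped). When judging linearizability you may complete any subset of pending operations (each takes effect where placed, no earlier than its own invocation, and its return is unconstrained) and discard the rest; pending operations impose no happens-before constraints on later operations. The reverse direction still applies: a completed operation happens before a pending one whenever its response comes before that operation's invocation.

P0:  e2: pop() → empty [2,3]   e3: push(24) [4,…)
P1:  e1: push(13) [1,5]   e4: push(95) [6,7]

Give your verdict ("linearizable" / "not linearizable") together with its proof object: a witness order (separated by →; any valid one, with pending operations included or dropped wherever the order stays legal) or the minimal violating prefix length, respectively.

linearizable — witness: e2 → e1 → e3 → e4

after step 1 (e2 pop() → empty): stack <>
after step 2 (e1 push(13)): stack <13>
after step 3 (e3 push(24) (pending, included)): stack <13,24>
after step 4 (e4 push(95)): stack <13,24,95>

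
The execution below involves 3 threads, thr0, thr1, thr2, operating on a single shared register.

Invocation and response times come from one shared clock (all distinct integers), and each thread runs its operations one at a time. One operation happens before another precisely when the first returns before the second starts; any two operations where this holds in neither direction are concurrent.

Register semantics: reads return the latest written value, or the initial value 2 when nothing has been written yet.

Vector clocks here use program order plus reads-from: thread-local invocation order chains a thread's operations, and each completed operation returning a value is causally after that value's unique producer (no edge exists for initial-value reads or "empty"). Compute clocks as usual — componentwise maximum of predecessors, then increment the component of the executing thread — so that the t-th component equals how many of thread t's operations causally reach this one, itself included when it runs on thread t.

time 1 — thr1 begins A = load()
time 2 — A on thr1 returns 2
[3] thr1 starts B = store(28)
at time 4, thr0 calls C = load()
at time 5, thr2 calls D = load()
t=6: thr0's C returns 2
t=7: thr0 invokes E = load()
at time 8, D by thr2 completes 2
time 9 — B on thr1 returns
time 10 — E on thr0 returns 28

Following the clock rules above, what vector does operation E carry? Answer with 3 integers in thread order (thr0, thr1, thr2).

(2, 2, 0)

no predecessors for D (invoked 5): thr2 increments from zero → (0, 0, 1)
no predecessors for A (invoked 1): thr1 increments from zero → (0, 1, 0)
no predecessors for C (invoked 4): thr0 increments from zero → (1, 0, 0)
from VC(A)=(0, 1, 0), B (invoked 3) maxes components and bumps thr1 → (0, 2, 0)
from VC(B)=(0, 2, 0), VC(C)=(1, 0, 0), E (invoked 7) maxes components and bumps thr0 → (2, 2, 0)
target: VC(E) = (2, 2, 0)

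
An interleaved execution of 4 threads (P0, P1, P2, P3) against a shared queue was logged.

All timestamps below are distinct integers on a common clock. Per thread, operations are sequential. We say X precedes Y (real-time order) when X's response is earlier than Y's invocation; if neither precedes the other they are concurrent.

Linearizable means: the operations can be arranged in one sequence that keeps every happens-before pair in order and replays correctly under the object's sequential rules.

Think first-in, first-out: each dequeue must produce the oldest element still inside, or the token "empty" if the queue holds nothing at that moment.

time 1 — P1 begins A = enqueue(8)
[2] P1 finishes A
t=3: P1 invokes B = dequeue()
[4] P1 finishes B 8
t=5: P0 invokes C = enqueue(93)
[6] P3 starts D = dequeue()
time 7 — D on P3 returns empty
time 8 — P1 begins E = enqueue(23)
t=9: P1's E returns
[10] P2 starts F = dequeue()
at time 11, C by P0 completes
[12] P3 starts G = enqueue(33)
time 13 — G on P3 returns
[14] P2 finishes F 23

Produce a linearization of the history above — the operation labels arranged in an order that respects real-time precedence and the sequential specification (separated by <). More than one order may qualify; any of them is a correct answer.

A < B < D < E < C < F < G

1. A enqueue(8), leaving queue <8>
2. B dequeue() → 8, leaving queue <>
3. D dequeue() → empty, leaving queue <>
4. E enqueue(23), leaving queue <23>
5. C enqueue(93), leaving queue <23,93>
6. F dequeue() → 23, leaving queue <93>
7. G enqueue(33), leaving queue <93,33>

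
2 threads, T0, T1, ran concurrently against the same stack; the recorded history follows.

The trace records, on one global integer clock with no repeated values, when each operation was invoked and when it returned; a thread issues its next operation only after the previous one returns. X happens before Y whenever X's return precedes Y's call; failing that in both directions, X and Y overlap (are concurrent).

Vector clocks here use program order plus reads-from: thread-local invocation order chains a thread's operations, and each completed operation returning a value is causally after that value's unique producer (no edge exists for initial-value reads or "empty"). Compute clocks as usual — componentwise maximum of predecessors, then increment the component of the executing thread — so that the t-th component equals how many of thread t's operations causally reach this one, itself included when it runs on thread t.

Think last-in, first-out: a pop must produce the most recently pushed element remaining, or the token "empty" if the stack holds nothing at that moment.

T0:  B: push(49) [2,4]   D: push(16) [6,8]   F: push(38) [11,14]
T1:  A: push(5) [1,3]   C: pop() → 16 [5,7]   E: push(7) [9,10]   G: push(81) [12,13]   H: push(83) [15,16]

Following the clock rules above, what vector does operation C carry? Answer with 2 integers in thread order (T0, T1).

invoked at 1, A has no predecessors; its own T1 bump gives (0, 1)
invoked at 2, B has no predecessors; its own T0 bump gives (1, 0)
merge at D (invoked 6): VC(B)=(1, 0), own-thread bump on T0 → (2, 0)
merge at F (invoked 11): VC(D)=(2, 0), own-thread bump on T0 → (3, 0)
merge at C (invoked 5): VC(A)=(0, 1), VC(D)=(2, 0), own-thread bump on T1 → (2, 2)
merge at E (invoked 9): VC(C)=(2, 2), own-thread bump on T1 → (2, 3)
merge at G (invoked 12): VC(E)=(2, 3), own-thread bump on T1 → (2, 4)
merge at H (invoked 15): VC(G)=(2, 4), own-thread bump on T1 → (2, 5)
target: VC(C) = (2, 2)

(2, 2)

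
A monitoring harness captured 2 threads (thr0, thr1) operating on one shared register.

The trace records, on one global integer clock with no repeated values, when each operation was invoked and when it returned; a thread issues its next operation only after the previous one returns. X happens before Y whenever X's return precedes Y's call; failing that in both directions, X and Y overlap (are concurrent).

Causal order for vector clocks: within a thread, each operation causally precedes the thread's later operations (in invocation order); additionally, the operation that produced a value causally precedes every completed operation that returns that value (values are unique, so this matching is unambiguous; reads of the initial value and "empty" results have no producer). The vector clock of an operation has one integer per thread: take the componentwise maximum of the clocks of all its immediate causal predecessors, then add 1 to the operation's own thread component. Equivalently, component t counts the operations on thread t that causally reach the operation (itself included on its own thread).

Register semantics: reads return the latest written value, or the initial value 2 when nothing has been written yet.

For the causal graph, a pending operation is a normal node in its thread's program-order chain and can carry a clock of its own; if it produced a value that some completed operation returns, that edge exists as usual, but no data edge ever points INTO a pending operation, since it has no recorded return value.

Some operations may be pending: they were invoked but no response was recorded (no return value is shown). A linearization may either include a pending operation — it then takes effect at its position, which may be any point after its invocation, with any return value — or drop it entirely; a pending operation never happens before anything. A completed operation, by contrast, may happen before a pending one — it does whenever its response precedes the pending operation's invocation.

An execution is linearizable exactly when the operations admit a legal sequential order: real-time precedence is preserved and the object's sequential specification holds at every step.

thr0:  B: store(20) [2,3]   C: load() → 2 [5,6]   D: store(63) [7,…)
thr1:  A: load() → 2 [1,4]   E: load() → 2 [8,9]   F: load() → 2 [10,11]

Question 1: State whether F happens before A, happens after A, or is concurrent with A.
Answer: after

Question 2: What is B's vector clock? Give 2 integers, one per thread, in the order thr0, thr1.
Answer: (1, 0)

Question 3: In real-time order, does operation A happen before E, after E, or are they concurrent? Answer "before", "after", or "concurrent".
Answer: before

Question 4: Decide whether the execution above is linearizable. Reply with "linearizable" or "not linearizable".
through event 5 a valid linearization exists; event 6 (C responding at time 6) ends that
the 3 completed operations admit 2 real-time orders; each fails the register replay
sample order A, B, C stalls at step 3 — C load() → 2 has no legal effect
sample order B, A, C stalls at step 2 — A load() → 2 has no legal effect

not linearizable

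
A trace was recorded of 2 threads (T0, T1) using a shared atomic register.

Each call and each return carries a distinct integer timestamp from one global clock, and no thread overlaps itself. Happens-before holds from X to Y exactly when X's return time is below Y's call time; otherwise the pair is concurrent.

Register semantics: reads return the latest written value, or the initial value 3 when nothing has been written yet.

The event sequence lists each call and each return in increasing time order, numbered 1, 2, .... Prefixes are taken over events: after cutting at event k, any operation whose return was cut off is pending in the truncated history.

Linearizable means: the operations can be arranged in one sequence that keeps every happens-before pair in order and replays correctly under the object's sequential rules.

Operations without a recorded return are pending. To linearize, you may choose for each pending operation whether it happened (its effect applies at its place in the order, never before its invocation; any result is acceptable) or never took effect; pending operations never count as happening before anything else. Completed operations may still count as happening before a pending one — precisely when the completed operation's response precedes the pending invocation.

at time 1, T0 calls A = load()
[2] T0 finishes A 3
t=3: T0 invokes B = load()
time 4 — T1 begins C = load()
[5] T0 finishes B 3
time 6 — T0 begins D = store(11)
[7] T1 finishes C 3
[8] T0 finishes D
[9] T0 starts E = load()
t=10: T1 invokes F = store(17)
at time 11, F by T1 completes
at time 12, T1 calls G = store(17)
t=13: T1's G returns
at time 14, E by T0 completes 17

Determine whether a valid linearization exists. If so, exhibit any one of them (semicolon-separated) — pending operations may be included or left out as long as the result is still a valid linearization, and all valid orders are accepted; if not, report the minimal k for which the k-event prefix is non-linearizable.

after step 1 (A load() → 3): value 3
after step 2 (B load() → 3): value 3
after step 3 (C load() → 3): value 3
after step 4 (D store(11)): value 11
after step 5 (F store(17)): value 17
after step 6 (E load() → 17): value 17
after step 7 (G store(17)): value 17

linearizable — witness: A; B; C; D; F; E; G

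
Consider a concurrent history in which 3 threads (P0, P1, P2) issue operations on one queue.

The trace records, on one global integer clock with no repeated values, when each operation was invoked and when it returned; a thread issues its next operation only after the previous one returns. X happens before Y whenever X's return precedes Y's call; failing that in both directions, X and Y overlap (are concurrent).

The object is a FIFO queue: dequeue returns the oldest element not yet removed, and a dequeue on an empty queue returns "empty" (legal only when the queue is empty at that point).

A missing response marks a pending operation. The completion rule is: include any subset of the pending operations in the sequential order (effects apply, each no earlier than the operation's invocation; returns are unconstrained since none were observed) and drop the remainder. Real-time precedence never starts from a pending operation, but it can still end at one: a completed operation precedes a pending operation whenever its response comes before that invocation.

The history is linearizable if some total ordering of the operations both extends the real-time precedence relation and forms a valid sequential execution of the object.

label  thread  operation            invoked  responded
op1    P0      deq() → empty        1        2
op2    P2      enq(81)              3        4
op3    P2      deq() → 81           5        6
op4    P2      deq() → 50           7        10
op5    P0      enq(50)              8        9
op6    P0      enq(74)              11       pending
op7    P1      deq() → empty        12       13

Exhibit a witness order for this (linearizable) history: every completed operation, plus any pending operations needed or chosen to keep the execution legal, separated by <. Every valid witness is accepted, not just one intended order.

op1 < op2 < op3 < op5 < op4 < op7

step 1: op1 deq() → empty — queue <>
step 2: op2 enq(81) — queue <81>
step 3: op3 deq() → 81 — queue <>
step 4: op5 enq(50) — queue <50>
step 5: op4 deq() → 50 — queue <>
step 6: op7 deq() → empty — queue <>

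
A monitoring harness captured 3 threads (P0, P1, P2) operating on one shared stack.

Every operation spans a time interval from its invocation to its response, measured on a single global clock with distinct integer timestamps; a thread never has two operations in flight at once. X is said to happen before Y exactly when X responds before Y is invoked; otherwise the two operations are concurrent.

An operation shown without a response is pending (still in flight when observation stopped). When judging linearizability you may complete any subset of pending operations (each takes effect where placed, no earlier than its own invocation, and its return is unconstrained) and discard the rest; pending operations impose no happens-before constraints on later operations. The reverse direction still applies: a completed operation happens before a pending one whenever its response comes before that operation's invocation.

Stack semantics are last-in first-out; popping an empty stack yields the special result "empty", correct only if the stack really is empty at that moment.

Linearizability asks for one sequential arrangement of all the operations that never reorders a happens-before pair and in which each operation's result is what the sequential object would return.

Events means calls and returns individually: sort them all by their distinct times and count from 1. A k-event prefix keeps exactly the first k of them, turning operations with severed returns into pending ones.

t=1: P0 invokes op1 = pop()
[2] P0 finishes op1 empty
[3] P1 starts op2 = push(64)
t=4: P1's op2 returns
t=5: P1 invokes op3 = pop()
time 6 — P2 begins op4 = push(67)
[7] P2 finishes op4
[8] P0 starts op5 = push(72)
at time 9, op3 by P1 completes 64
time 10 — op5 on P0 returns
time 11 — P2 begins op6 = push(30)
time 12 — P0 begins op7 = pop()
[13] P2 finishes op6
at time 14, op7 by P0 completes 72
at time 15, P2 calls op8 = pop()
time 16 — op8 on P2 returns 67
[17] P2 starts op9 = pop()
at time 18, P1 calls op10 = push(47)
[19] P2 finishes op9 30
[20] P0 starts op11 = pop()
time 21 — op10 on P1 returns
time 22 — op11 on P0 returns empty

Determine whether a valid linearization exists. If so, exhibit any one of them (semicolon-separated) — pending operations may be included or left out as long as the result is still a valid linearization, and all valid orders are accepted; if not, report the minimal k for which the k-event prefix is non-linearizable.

events 1..15 are fine; event 16 — the response of op8 at time 16 — makes the prefix non-linearizable
6 orders of the 8 completed stack ops respect real time; none is legal
for example op1, op2, op3, op4, op5, op6, op7, op8 fails at step 7: op7 pop() → 72 is not legal there
for example op1, op2, op3, op4, op5, op7, op6, op8 fails at step 8: op8 pop() → 67 is not legal there

not linearizable — minimal violating prefix: 16 events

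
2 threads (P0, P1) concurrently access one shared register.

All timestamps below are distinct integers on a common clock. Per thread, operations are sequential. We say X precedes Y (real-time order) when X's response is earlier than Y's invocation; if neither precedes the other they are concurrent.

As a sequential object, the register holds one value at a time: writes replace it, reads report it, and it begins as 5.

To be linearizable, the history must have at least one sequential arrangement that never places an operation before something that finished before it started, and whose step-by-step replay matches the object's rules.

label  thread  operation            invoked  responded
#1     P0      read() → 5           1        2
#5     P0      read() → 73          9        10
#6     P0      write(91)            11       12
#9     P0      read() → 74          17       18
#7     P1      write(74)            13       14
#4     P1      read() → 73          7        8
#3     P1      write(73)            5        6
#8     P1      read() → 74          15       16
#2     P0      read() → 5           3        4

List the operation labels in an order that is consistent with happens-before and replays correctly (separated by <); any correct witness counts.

step 1: #1 read() → 5 — value 5
step 2: #2 read() → 5 — value 5
step 3: #3 write(73) — value 73
step 4: #4 read() → 73 — value 73
step 5: #5 read() → 73 — value 73
step 6: #6 write(91) — value 91
step 7: #7 write(74) — value 74
step 8: #8 read() → 74 — value 74
step 9: #9 read() → 74 — value 74

#1 < #2 < #3 < #4 < #5 < #6 < #7 < #8 < #9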